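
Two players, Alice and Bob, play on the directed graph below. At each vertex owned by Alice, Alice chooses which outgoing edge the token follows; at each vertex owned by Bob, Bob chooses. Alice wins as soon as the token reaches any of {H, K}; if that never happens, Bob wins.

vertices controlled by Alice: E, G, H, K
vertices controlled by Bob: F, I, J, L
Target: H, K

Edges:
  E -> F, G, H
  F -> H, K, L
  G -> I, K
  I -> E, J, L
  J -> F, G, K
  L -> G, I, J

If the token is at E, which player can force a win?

Alice

A0 = {H, K}
A1: add {E, G} — E (Alice) has E→H; G (Alice) has G→K.
A2 = A1; e.g. F (Bob) can still go to L. Fixed point.
E ∈ A1, so Alice can force the target.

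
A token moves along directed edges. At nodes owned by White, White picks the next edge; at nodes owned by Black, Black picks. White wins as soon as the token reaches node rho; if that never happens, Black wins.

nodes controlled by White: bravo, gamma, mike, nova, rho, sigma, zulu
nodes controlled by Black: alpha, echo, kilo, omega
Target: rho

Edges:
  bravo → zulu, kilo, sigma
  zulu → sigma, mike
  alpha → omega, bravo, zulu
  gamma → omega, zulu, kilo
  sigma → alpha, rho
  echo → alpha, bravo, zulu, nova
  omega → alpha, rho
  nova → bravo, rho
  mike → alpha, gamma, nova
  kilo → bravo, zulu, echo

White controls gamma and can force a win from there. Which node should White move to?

A0 = {rho}
A1: add {nova, sigma} — nova (White) has nova→rho; sigma (White) has sigma→rho.
A2: add {bravo, mike, zulu} — bravo (White) has bravo→sigma; zulu (White) has zulu→sigma; mike (White) has mike→nova.
A3: add {gamma} — gamma (White) has gamma→zulu.
A4 = A3; e.g. alpha (Black) can still go to omega. Fixed point.
From gamma, successor zulu is in the attractor (rank 2); the other successors kilo, omega are not.

zulu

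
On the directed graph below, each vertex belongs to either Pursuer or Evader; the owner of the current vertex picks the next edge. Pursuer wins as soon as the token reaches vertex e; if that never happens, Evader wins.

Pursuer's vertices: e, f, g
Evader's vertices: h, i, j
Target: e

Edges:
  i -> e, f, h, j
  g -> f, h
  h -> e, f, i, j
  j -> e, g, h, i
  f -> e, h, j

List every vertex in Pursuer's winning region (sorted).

e, f, g

A0 = {e}
A1: add {f} — f (Pursuer) has f→e.
A2: add {g} — g (Pursuer) has g→f.
A3 = A2; e.g. h (Evader) can still go to i. Fixed point.
Pursuer's winning region = {e, f, g}.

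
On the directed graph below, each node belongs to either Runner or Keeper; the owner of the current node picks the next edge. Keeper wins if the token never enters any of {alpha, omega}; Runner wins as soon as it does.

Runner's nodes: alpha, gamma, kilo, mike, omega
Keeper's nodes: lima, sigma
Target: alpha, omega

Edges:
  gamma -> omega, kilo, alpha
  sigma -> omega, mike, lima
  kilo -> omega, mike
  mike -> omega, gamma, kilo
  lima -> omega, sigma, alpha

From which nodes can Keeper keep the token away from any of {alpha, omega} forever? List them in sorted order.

lima, sigma

A0 = {alpha, omega}
A1: add {gamma, kilo, mike} — gamma (Runner) has gamma→omega; kilo (Runner) has kilo→omega; mike (Runner) has mike→omega.
A2 = A1; e.g. sigma (Keeper) can still go to lima. Fixed point.
Runner's attractor = {alpha, gamma, kilo, mike, omega}; Keeper avoids the target exactly from the complement.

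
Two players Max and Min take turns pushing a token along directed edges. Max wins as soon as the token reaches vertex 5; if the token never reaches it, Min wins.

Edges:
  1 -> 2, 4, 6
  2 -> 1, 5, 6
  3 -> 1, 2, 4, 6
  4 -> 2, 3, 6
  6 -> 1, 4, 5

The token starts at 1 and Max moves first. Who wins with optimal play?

Min

Track states (vertex, player-to-move).
A0 = {(5,Max), (5,Min)}
A1: add {(2,Max), (6,Max)}.
A2 = A1; e.g. (1,Max) stays out. (1,Max) never enters ⇒ Min avoids the target.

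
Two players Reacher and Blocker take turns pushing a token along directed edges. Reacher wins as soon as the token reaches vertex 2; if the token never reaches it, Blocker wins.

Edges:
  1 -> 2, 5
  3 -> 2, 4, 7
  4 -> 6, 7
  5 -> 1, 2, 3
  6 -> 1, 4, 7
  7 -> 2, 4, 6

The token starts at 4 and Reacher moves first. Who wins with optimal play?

Track states (vertex, player-to-move).
A0 = {(2,Reacher), (2,Blocker)}
A1: add {(1,Reacher), (3,Reacher), (5,Reacher), (7,Reacher)}.
A2: add {(1,Blocker), (5,Blocker)}.
A3: add {(6,Reacher)}.
A4: add {(4,Blocker)}.
A5 = A4; e.g. (3,Blocker) stays out. (4,Reacher) never enters ⇒ Blocker avoids the target.

Blocker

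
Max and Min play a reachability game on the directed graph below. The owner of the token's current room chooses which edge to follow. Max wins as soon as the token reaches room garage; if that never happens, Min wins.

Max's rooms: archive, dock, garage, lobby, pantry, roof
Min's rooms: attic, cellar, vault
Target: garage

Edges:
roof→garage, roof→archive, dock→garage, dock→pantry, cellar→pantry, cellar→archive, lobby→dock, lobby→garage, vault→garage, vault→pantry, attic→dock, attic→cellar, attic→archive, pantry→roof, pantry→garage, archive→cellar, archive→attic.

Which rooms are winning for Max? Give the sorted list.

dock, garage, lobby, pantry, roof, vault

A0 = {garage}
A1: add {dock, lobby, pantry, roof} — roof (Max) has roof→garage; dock (Max) has dock→garage; lobby (Max) has lobby→garage; pantry (Max) has pantry→garage.
A2: add {vault} — vault (Min): all of {garage, pantry} already in.
A3 = A2; e.g. cellar (Min) can still go to archive. Fixed point.
Max's winning region = {dock, garage, lobby, pantry, roof, vault}.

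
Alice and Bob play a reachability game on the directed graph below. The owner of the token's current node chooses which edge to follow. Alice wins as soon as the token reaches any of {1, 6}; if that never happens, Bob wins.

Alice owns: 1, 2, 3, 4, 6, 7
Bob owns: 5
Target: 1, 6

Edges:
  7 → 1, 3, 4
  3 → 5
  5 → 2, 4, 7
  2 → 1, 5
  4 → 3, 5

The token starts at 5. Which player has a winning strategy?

Bob

A0 = {1, 6}
A1: add {2, 7} — 2 (Alice) has 2→1; 7 (Alice) has 7→1.
A2 = A1; e.g. 3 (Alice) has no edge into A1. Fixed point.
5 never enters the attractor, so Bob can avoid the target forever.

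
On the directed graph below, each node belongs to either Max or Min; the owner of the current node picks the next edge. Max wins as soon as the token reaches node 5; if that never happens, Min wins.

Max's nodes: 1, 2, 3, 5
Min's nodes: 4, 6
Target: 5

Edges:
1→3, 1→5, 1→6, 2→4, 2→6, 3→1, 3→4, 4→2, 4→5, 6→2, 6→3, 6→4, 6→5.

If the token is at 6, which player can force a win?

A0 = {5}
A1: add {1} — 1 (Max) has 1→5.
A2: add {3} — 3 (Max) has 3→1.
A3 = A2; e.g. 2 (Max) has no edge into A2. Fixed point.
6 never enters the attractor, so Min can avoid the target forever.

Min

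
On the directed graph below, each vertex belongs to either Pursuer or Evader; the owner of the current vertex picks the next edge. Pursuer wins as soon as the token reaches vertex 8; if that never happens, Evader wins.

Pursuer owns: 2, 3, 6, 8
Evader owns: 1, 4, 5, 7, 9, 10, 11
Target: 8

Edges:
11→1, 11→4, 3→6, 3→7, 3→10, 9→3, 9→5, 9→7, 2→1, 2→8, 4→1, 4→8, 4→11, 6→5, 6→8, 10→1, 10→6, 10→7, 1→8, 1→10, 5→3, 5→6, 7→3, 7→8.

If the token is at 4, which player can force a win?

Evader

A0 = {8}
A1: add {2, 6} — 2 (Pursuer) has 2→8; 6 (Pursuer) has 6→8.
A2: add {3} — 3 (Pursuer) has 3→6.
A3: add {5, 7} — 5 (Evader): all of {3, 6} already in; 7 (Evader): all of {3, 8} already in.
A4: add {9} — 9 (Evader): all of {3, 5, 7} already in.
A5 = A4; e.g. 1 (Evader) can still go to 10. Fixed point.
4 never enters the attractor, so Evader can avoid the target forever.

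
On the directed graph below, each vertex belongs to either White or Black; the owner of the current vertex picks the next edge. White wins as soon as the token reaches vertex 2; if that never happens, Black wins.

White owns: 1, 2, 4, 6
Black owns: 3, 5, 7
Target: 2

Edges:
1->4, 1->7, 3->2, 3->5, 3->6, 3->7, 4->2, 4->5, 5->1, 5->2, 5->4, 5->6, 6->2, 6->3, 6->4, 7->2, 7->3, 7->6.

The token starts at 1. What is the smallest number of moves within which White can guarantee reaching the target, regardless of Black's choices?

A0 = {2}
A1: add {4, 6} — 4 (White) has 4→2; 6 (White) has 6→2.
A2: add {1} — 1 (White) has 1→4.
1 enters the attractor at level 2, so White can force the target in 2 moves from there.

2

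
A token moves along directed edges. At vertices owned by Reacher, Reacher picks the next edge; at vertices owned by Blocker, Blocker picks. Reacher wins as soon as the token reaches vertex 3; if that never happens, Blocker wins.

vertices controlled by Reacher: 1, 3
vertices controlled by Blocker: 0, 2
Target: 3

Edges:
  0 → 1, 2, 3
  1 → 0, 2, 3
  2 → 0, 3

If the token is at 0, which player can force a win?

A0 = {3}
A1: add {1} — 1 (Reacher) has 1→3.
A2 = A1; e.g. 0 (Blocker) can still go to 2. Fixed point.
0 never enters the attractor, so Blocker can avoid the target forever.

Blocker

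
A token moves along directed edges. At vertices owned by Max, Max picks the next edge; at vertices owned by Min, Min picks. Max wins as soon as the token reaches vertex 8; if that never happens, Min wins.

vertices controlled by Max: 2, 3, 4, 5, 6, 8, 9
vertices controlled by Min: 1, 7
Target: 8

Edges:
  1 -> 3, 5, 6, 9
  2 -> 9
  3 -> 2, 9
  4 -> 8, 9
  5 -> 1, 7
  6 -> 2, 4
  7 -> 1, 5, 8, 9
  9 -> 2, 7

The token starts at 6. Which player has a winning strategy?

Max

A0 = {8}
A1: add {4} — 4 (Max) has 4→8.
A2: add {6} — 6 (Max) has 6→4.
A3 = A2; e.g. 1 (Min) can still go to 3. Fixed point.
6 ∈ A2, so Max can force the target.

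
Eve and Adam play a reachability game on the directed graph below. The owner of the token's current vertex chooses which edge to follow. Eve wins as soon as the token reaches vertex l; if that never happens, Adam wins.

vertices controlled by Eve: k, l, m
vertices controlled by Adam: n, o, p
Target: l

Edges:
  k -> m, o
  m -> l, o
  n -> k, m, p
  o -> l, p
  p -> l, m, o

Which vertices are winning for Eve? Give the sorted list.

A0 = {l}
A1: add {m} — m (Eve) has m→l.
A2: add {k} — k (Eve) has k→m.
A3 = A2; e.g. n (Adam) can still go to p. Fixed point.
Eve's winning region = {k, l, m}.

k, l, m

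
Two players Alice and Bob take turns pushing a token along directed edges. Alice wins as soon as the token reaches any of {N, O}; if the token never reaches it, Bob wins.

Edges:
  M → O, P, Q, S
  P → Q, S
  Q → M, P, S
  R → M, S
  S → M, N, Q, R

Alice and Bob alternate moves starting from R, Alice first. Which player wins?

Bob

Track states (vertex, player-to-move).
A0 = {(N,Alice), (N,Bob), (O,Alice), (O,Bob)}
A1: add {(M,Alice), (S,Alice)}.
A2: add {(R,Bob)}.
A3 = A2; e.g. (M,Bob) stays out. (R,Alice) never enters ⇒ Bob avoids the target.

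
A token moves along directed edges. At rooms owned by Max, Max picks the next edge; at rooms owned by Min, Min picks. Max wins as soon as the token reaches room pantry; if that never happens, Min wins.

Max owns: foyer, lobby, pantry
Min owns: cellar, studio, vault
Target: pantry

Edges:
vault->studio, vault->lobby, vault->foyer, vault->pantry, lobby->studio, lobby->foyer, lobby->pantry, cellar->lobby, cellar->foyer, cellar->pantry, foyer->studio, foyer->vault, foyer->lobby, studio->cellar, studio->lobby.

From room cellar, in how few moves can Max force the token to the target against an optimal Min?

3

A0 = {pantry}
A1: add {lobby} — lobby (Max) has lobby→pantry.
A2: add {foyer} — foyer (Max) has foyer→lobby.
A3: add {cellar} — cellar (Min): all of {lobby, foyer, pantry} already in.
cellar enters the attractor at level 3, so Max can force the target in 3 moves from there.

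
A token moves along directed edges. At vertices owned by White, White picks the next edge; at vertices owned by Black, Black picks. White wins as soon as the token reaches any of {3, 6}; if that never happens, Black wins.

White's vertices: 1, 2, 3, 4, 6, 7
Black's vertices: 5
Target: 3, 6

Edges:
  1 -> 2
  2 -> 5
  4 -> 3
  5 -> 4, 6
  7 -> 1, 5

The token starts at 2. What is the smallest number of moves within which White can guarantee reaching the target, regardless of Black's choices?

3

A0 = {3, 6}
A1: add {4} — 4 (White) has 4→3.
A2: add {5} — 5 (Black): all of {4, 6} already in.
A3: add {2, 7} — 2 (White) has 2→5; 7 (White) has 7→5.
2 enters the attractor at level 3, so White can force the target in 3 moves from there.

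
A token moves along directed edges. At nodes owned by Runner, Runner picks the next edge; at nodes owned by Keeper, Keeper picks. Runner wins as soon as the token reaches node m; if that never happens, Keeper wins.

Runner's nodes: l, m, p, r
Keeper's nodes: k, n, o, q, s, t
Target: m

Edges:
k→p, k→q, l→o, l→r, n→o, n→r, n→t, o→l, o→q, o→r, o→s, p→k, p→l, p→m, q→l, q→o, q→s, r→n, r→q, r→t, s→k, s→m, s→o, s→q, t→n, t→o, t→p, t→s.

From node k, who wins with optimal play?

Keeper

A0 = {m}
A1: add {p} — p (Runner) has p→m.
A2 = A1; e.g. k (Keeper) can still go to q. Fixed point.
k never enters the attractor, so Keeper can avoid the target forever.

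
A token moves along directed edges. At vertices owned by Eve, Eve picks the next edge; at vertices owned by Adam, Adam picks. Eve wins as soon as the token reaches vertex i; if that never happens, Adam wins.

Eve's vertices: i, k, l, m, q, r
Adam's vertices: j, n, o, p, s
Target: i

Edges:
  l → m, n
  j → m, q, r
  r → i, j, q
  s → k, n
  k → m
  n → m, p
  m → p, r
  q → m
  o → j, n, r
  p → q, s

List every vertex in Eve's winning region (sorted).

A0 = {i}
A1: add {r} — r (Eve) has r→i.
A2: add {m} — m (Eve) has m→r.
A3: add {k, l, q} — k (Eve) has k→m; l (Eve) has l→m; q (Eve) has q→m.
A4: add {j} — j (Adam): all of {m, q, r} already in.
A5 = A4; e.g. n (Adam) can still go to p. Fixed point.
Eve's winning region = {i, j, k, l, m, q, r}.

i, j, k, l, m, q, r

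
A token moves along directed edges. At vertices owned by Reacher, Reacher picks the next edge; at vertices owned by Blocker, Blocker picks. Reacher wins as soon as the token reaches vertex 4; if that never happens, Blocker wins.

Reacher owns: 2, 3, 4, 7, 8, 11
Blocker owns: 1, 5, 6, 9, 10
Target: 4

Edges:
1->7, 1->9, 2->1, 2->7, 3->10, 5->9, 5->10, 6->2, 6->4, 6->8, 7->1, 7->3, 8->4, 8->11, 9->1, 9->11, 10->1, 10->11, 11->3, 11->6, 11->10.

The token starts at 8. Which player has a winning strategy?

A0 = {4}
A1: add {8} — 8 (Reacher) has 8→4.
A2 = A1; e.g. 1 (Blocker) can still go to 7. Fixed point.
8 ∈ A1, so Reacher can force the target.

Reacher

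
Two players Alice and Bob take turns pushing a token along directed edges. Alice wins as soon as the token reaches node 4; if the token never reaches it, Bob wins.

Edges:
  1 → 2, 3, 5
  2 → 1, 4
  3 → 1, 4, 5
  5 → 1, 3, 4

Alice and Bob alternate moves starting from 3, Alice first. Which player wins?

Track states (vertex, player-to-move).
A0 = {(4,Alice), (4,Bob)}
A1: add {(2,Alice), (3,Alice), (5,Alice)}.
(3,Alice) ∈ A1 ⇒ Alice forces the target.

Alice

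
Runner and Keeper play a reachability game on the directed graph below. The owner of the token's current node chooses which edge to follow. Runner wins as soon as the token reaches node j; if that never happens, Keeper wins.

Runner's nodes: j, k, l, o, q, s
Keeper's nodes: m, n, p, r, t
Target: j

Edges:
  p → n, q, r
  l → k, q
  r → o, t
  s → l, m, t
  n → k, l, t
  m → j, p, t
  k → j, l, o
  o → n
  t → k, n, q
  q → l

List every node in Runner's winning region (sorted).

A0 = {j}
A1: add {k} — k (Runner) has k→j.
A2: add {l} — l (Runner) has l→k.
A3: add {q, s} — q (Runner) has q→l; s (Runner) has s→l.
A4 = A3; e.g. m (Keeper) can still go to p. Fixed point.
Runner's winning region = {j, k, l, q, s}.

j, k, l, q, s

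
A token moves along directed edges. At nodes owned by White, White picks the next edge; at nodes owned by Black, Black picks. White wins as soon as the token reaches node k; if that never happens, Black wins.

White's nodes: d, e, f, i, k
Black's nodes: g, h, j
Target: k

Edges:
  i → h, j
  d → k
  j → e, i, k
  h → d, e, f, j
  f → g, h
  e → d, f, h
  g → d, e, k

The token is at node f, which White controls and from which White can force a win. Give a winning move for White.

g

A0 = {k}
A1: add {d} — d (White) has d→k.
A2: add {e} — e (White) has e→d.
A3: add {g} — g (Black): all of {d, e, k} already in.
A4: add {f} — f (White) has f→g.
A5 = A4; e.g. h (Black) can still go to j. Fixed point.
From f, successor g is in the attractor (rank 3); the other successor h is not.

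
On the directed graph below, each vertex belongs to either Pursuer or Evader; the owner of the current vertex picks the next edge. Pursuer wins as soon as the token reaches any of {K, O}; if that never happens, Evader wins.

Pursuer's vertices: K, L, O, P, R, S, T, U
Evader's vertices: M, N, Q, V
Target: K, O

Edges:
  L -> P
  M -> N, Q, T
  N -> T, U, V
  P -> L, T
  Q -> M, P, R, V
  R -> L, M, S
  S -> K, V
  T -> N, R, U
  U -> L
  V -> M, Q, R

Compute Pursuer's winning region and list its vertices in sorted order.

A0 = {K, O}
A1: add {S} — S (Pursuer) has S→K.
A2: add {R} — R (Pursuer) has R→S.
A3: add {T} — T (Pursuer) has T→R.
A4: add {P} — P (Pursuer) has P→T.
A5: add {L} — L (Pursuer) has L→P.
A6: add {U} — U (Pursuer) has U→L.
A7 = A6; e.g. M (Evader) can still go to N. Fixed point.
Pursuer's winning region = {K, L, O, P, R, S, T, U}.

K, L, O, P, R, S, T, U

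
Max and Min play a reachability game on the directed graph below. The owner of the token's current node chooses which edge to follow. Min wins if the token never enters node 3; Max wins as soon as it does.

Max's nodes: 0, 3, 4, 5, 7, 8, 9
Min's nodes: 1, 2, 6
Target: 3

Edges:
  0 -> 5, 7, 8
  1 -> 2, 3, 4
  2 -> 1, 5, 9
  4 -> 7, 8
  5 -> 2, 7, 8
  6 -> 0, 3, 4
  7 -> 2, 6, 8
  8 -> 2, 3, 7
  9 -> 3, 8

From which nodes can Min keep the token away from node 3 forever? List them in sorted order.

1, 2

A0 = {3}
A1: add {8, 9} — 8 (Max) has 8→3; 9 (Max) has 9→3.
A2: add {0, 4, 5, 7} — 0 (Max) has 0→8; 4 (Max) has 4→8; 5 (Max) has 5→8; 7 (Max) has 7→8.
A3: add {6} — 6 (Min): all of {0, 3, 4} already in.
A4 = A3; e.g. 1 (Min) can still go to 2. Fixed point.
Max's attractor = {0, 3, 4, 5, 6, 7, 8, 9}; Min avoids the target exactly from the complement.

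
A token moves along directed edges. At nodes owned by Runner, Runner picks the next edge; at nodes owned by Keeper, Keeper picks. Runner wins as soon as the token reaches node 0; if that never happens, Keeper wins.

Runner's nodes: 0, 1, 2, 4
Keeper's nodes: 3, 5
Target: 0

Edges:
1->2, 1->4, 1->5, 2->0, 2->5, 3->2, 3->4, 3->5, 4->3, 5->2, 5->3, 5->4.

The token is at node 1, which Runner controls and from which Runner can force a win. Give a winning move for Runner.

A0 = {0}
A1: add {2} — 2 (Runner) has 2→0.
A2: add {1} — 1 (Runner) has 1→2.
A3 = A2; e.g. 3 (Keeper) can still go to 4. Fixed point.
From 1, successor 2 is in the attractor (rank 1); the other successors 4, 5 are not.

2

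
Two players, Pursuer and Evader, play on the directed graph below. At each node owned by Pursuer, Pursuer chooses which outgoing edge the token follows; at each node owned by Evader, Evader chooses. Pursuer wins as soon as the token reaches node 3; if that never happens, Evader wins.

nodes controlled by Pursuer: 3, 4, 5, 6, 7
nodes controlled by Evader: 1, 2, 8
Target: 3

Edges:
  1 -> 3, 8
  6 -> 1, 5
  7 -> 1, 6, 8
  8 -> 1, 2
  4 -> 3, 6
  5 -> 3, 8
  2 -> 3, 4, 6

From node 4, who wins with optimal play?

Pursuer

A0 = {3}
A1: add {4, 5} — 4 (Pursuer) has 4→3; 5 (Pursuer) has 5→3.
4 ∈ A1, so Pursuer can force the target.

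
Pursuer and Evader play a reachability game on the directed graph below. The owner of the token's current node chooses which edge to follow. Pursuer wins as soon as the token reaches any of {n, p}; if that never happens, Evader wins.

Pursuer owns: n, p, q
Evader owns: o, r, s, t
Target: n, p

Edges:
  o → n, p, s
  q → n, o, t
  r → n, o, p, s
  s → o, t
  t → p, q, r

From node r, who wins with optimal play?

Evader

A0 = {n, p}
A1: add {q} — q (Pursuer) has q→n.
A2 = A1; e.g. o (Evader) can still go to s. Fixed point.
r never enters the attractor, so Evader can avoid the target forever.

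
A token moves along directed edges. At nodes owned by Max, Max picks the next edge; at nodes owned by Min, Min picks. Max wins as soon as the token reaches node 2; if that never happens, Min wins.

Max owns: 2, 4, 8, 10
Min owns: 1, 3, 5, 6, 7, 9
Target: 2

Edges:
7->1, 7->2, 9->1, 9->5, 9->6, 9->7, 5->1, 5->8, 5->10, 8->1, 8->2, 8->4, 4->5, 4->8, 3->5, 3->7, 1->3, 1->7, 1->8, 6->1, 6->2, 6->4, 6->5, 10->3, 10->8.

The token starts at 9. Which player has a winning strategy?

A0 = {2}
A1: add {8} — 8 (Max) has 8→2.
A2: add {4, 10} — 4 (Max) has 4→8; 10 (Max) has 10→8.
A3 = A2; e.g. 1 (Min) can still go to 3. Fixed point.
9 never enters the attractor, so Min can avoid the target forever.

Min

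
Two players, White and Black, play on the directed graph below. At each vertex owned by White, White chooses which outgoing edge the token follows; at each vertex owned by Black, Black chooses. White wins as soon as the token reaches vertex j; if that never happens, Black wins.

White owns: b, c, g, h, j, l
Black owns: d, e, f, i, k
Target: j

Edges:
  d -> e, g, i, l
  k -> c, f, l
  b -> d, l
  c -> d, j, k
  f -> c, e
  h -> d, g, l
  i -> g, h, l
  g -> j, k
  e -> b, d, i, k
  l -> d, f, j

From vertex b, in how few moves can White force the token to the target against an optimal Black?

A0 = {j}
A1: add {c, g, l} — c (White) has c→j; g (White) has g→j; l (White) has l→j.
A2: add {b, h} — b (White) has b→l; h (White) has h→g.
b enters the attractor at level 2, so White can force the target in 2 moves from there.

2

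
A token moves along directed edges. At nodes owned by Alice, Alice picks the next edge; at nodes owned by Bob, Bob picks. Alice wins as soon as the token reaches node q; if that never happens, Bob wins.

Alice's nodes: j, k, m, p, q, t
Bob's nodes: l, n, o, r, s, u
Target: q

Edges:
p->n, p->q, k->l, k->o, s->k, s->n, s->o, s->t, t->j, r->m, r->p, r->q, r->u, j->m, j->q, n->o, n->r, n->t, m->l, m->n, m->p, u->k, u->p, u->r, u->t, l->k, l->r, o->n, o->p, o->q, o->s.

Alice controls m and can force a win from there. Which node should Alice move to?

p

A0 = {q}
A1: add {j, p} — j (Alice) has j→q; p (Alice) has p→q.
A2: add {m, t} — m (Alice) has m→p; t (Alice) has t→j.
A3 = A2; e.g. k (Alice) has no edge into A2. Fixed point.
From m, successor p is in the attractor (rank 1); the other successors l, n are not.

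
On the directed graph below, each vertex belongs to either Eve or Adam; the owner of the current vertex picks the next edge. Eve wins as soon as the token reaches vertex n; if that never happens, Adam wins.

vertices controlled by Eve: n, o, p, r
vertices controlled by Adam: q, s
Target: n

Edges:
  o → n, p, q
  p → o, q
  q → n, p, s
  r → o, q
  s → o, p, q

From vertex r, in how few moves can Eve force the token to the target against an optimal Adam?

2

A0 = {n}
A1: add {o} — o (Eve) has o→n.
A2: add {p, r} — p (Eve) has p→o; r (Eve) has r→o.
A3 = A2; e.g. q (Adam) can still go to s. Fixed point.
r enters the attractor at level 2, so Eve can force the target in 2 moves from there.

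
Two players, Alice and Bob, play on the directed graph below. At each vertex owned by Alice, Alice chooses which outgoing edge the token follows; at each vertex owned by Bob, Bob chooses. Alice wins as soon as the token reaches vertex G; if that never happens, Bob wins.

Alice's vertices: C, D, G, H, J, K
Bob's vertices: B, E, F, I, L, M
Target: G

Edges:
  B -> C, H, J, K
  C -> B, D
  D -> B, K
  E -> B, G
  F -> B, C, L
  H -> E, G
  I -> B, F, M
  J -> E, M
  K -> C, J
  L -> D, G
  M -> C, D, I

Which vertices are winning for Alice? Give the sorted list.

G, H

A0 = {G}
A1: add {H} — H (Alice) has H→G.
A2 = A1; e.g. B (Bob) can still go to C. Fixed point.
Alice's winning region = {G, H}.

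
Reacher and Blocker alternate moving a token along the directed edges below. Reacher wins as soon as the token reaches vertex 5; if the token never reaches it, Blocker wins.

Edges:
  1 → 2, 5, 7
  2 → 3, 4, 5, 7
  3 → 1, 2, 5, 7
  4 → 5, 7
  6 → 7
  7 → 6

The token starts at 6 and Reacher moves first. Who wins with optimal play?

Track states (vertex, player-to-move).
A0 = {(5,Reacher), (5,Blocker)}
A1: add {(1,Reacher), (2,Reacher), (3,Reacher), (4,Reacher)}.
A2 = A1; e.g. (1,Blocker) stays out. (6,Reacher) never enters ⇒ Blocker avoids the target.

Blocker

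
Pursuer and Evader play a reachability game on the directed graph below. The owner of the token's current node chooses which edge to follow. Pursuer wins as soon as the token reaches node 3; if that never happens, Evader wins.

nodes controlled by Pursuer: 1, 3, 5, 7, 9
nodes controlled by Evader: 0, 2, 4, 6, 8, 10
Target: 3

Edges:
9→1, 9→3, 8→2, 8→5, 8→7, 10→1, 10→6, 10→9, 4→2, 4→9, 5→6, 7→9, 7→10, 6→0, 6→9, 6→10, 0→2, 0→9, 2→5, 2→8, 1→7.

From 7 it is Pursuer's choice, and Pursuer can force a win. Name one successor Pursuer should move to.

A0 = {3}
A1: add {9} — 9 (Pursuer) has 9→3.
A2: add {7} — 7 (Pursuer) has 7→9.
A3: add {1} — 1 (Pursuer) has 1→7.
A4 = A3; e.g. 0 (Evader) can still go to 2. Fixed point.
From 7, successor 9 is in the attractor (rank 1); the other successor 10 is not.

9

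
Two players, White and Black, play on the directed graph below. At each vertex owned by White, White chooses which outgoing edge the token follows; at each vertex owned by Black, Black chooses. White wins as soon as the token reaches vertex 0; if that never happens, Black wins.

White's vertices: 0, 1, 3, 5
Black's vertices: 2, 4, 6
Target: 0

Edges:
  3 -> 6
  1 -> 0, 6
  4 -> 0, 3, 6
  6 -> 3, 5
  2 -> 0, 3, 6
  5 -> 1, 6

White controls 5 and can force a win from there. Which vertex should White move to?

1

A0 = {0}
A1: add {1} — 1 (White) has 1→0.
A2: add {5} — 5 (White) has 5→1.
A3 = A2; e.g. 2 (Black) can still go to 3. Fixed point.
From 5, successor 1 is in the attractor (rank 1); the other successor 6 is not.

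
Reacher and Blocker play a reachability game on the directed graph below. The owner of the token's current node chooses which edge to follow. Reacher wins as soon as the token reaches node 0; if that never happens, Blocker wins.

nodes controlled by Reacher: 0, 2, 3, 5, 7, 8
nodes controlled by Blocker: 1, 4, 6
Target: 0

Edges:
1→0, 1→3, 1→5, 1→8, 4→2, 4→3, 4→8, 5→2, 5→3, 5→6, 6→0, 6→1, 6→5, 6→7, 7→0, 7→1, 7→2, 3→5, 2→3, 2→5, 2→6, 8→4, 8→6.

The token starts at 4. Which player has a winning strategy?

Blocker

A0 = {0}
A1: add {7} — 7 (Reacher) has 7→0.
A2 = A1; e.g. 1 (Blocker) can still go to 3. Fixed point.
4 never enters the attractor, so Blocker can avoid the target forever.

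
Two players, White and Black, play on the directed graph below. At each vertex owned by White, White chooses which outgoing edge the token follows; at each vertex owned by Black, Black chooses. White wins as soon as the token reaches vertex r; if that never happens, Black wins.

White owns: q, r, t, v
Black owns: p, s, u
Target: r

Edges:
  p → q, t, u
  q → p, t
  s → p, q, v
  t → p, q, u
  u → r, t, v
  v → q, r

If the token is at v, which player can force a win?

A0 = {r}
A1: add {v} — v (White) has v→r.
A2 = A1; e.g. p (Black) can still go to q. Fixed point.
v ∈ A1, so White can force the target.

White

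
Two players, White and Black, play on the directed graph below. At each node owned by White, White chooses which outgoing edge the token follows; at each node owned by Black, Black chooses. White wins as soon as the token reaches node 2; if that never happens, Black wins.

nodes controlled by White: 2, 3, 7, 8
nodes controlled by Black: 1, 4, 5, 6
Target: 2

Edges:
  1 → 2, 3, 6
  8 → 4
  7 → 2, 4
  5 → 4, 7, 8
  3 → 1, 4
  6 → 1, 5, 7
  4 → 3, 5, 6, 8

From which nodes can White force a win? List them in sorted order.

2, 7

A0 = {2}
A1: add {7} — 7 (White) has 7→2.
A2 = A1; e.g. 1 (Black) can still go to 3. Fixed point.
White's winning region = {2, 7}.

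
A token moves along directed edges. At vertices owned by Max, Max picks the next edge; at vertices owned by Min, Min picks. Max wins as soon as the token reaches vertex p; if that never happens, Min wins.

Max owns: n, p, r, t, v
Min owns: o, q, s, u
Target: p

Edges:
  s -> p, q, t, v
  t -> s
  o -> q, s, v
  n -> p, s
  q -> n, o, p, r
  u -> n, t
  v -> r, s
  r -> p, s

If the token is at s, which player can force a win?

Min

A0 = {p}
A1: add {n, r} — n (Max) has n→p; r (Max) has r→p.
A2: add {v} — v (Max) has v→r.
A3 = A2; e.g. o (Min) can still go to q. Fixed point.
s never enters the attractor, so Min can avoid the target forever.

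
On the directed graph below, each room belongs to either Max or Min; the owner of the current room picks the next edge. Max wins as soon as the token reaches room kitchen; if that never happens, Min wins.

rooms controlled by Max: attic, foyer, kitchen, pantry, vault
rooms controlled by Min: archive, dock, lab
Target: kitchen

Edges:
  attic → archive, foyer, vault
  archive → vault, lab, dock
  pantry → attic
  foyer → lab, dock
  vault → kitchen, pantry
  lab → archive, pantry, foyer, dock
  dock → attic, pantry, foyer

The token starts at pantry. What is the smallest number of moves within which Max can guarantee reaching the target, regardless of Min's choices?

A0 = {kitchen}
A1: add {vault} — vault (Max) has vault→kitchen.
A2: add {attic} — attic (Max) has attic→vault.
A3: add {pantry} — pantry (Max) has pantry→attic.
A4 = A3; e.g. archive (Min) can still go to lab. Fixed point.
pantry enters the attractor at level 3, so Max can force the target in 3 moves from there.

3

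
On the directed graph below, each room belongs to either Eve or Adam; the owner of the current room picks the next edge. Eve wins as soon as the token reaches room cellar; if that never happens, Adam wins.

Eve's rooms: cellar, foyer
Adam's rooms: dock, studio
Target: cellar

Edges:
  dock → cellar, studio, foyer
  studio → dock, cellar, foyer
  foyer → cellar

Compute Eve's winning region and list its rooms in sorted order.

cellar, foyer

A0 = {cellar}
A1: add {foyer} — foyer (Eve) has foyer→cellar.
A2 = A1; e.g. dock (Adam) can still go to studio. Fixed point.
Eve's winning region = {cellar, foyer}.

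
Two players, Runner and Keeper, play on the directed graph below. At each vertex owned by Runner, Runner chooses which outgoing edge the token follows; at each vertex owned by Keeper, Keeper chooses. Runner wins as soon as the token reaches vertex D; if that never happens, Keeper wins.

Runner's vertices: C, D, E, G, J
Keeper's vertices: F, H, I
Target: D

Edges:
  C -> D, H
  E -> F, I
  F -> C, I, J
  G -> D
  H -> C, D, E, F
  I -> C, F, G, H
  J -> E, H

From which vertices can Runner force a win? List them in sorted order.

C, D, G

A0 = {D}
A1: add {C, G} — C (Runner) has C→D; G (Runner) has G→D.
A2 = A1; e.g. E (Runner) has no edge into A1. Fixed point.
Runner's winning region = {C, D, G}.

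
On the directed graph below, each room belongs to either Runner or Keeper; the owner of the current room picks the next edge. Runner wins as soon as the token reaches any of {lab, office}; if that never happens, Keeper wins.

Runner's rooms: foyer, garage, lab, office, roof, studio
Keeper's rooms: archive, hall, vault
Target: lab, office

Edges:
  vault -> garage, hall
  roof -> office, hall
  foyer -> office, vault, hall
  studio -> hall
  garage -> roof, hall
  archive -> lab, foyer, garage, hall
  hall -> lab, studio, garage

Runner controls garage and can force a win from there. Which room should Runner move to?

A0 = {lab, office}
A1: add {foyer, roof} — roof (Runner) has roof→office; foyer (Runner) has foyer→office.
A2: add {garage} — garage (Runner) has garage→roof.
A3 = A2; e.g. vault (Keeper) can still go to hall. Fixed point.
From garage, successor roof is in the attractor (rank 1); the other successor hall is not.

roof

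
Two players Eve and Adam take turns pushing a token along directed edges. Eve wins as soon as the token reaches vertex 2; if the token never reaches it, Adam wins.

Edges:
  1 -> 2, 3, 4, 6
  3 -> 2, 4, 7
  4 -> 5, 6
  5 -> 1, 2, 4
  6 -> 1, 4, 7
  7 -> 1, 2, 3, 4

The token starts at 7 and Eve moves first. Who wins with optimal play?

Eve

Track states (vertex, player-to-move).
A0 = {(2,Eve), (2,Adam)}
A1: add {(1,Eve), (3,Eve), (5,Eve), (7,Eve)}.
(7,Eve) ∈ A1 ⇒ Eve forces the target.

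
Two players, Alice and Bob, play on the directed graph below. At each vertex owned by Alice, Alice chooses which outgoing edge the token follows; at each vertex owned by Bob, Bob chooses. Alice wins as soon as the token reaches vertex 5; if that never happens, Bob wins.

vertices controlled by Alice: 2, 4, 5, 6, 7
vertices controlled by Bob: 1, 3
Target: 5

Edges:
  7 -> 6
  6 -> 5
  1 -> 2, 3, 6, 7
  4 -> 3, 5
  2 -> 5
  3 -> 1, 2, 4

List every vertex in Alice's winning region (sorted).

2, 4, 5, 6, 7

A0 = {5}
A1: add {2, 4, 6} — 2 (Alice) has 2→5; 4 (Alice) has 4→5; 6 (Alice) has 6→5.
A2: add {7} — 7 (Alice) has 7→6.
A3 = A2; e.g. 1 (Bob) can still go to 3. Fixed point.
Alice's winning region = {2, 4, 5, 6, 7}.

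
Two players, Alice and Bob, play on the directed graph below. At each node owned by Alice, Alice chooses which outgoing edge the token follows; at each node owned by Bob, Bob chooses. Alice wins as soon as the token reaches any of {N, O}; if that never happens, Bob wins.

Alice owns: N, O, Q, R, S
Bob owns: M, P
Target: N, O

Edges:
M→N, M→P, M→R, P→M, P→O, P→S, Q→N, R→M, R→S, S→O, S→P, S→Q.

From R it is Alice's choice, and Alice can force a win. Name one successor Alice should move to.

S

A0 = {N, O}
A1: add {Q, S} — Q (Alice) has Q→N; S (Alice) has S→O.
A2: add {R} — R (Alice) has R→S.
A3 = A2; e.g. M (Bob) can still go to P. Fixed point.
From R, successor S is in the attractor (rank 1); the other successor M is not.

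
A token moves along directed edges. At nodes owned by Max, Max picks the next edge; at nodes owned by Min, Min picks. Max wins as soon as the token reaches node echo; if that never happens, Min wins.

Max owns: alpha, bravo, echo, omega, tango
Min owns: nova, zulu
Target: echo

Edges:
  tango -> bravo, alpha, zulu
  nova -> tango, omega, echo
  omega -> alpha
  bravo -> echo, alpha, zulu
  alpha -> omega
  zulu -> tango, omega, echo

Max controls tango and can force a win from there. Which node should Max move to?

bravo

A0 = {echo}
A1: add {bravo} — bravo (Max) has bravo→echo.
A2: add {tango} — tango (Max) has tango→bravo.
A3 = A2; e.g. nova (Min) can still go to omega. Fixed point.
From tango, successor bravo is in the attractor (rank 1); the other successors alpha, zulu are not.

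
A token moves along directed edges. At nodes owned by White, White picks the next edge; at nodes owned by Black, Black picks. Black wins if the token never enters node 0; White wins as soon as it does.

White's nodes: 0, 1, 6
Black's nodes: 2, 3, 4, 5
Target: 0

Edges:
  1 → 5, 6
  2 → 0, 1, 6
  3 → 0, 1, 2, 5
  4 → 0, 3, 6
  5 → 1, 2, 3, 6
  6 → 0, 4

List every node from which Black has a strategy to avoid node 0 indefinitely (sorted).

3, 4, 5

A0 = {0}
A1: add {6} — 6 (White) has 6→0.
A2: add {1} — 1 (White) has 1→6.
A3: add {2} — 2 (Black): all of {0, 1, 6} already in.
A4 = A3; e.g. 3 (Black) can still go to 5. Fixed point.
White's attractor = {0, 1, 2, 6}; Black avoids the target exactly from the complement.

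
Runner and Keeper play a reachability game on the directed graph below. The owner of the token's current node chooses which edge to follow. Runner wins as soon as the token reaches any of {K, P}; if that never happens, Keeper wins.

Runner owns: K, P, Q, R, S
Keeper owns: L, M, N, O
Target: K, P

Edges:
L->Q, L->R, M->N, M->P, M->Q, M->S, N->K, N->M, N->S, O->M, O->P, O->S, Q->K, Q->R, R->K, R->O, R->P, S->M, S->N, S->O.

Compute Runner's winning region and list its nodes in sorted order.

K, L, P, Q, R

A0 = {K, P}
A1: add {Q, R} — Q (Runner) has Q→K; R (Runner) has R→K.
A2: add {L} — L (Keeper): all of {Q, R} already in.
A3 = A2; e.g. M (Keeper) can still go to N. Fixed point.
Runner's winning region = {K, L, P, Q, R}.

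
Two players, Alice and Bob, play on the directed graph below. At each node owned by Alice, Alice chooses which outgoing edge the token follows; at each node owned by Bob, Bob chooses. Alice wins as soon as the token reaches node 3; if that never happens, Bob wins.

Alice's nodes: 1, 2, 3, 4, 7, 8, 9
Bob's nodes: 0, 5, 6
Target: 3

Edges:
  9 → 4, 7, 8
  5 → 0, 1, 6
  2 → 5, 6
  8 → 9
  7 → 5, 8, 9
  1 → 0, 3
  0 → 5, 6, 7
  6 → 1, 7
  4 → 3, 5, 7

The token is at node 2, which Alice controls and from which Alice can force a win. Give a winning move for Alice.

A0 = {3}
A1: add {1, 4} — 1 (Alice) has 1→3; 4 (Alice) has 4→3.
A2: add {9} — 9 (Alice) has 9→4.
A3: add {7, 8} — 7 (Alice) has 7→9; 8 (Alice) has 8→9.
A4: add {6} — 6 (Bob): all of {1, 7} already in.
A5: add {2} — 2 (Alice) has 2→6.
A6 = A5; e.g. 0 (Bob) can still go to 5. Fixed point.
From 2, successor 6 is in the attractor (rank 4); the other successor 5 is not.

6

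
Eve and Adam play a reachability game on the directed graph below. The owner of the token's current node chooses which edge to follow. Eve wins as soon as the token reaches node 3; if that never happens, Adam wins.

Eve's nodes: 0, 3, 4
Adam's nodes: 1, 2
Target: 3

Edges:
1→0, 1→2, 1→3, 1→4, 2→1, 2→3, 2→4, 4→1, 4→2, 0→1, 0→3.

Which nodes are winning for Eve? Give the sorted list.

0, 3

A0 = {3}
A1: add {0} — 0 (Eve) has 0→3.
A2 = A1; e.g. 1 (Adam) can still go to 2. Fixed point.
Eve's winning region = {0, 3}.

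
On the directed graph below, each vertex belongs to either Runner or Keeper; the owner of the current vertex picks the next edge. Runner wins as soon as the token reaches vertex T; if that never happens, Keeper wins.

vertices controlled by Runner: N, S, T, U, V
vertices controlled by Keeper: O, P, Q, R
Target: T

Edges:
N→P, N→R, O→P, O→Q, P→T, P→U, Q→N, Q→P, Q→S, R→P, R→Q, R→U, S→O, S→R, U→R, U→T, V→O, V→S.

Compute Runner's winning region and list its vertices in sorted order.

N, P, T, U

A0 = {T}
A1: add {U} — U (Runner) has U→T.
A2: add {P} — P (Keeper): all of {T, U} already in.
A3: add {N} — N (Runner) has N→P.
A4 = A3; e.g. O (Keeper) can still go to Q. Fixed point.
Runner's winning region = {N, P, T, U}.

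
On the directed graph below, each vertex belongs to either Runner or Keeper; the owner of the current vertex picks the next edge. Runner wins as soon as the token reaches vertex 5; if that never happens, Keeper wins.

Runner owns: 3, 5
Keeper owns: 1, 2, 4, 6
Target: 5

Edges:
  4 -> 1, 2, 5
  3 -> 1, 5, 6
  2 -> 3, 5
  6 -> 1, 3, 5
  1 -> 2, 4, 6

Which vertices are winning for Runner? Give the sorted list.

2, 3, 5

A0 = {5}
A1: add {3} — 3 (Runner) has 3→5.
A2: add {2} — 2 (Keeper): all of {3, 5} already in.
A3 = A2; e.g. 1 (Keeper) can still go to 4. Fixed point.
Runner's winning region = {2, 3, 5}.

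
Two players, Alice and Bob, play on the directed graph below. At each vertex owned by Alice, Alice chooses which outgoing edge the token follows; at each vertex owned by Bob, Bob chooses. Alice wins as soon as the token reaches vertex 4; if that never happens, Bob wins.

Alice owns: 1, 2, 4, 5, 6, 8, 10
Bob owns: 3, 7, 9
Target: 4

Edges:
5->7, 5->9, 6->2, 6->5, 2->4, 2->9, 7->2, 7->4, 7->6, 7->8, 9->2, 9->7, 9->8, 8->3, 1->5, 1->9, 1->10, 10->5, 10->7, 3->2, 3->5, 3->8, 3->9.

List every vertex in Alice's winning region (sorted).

2, 4, 6

A0 = {4}
A1: add {2} — 2 (Alice) has 2→4.
A2: add {6} — 6 (Alice) has 6→2.
A3 = A2; e.g. 1 (Alice) has no edge into A2. Fixed point.
Alice's winning region = {2, 4, 6}.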